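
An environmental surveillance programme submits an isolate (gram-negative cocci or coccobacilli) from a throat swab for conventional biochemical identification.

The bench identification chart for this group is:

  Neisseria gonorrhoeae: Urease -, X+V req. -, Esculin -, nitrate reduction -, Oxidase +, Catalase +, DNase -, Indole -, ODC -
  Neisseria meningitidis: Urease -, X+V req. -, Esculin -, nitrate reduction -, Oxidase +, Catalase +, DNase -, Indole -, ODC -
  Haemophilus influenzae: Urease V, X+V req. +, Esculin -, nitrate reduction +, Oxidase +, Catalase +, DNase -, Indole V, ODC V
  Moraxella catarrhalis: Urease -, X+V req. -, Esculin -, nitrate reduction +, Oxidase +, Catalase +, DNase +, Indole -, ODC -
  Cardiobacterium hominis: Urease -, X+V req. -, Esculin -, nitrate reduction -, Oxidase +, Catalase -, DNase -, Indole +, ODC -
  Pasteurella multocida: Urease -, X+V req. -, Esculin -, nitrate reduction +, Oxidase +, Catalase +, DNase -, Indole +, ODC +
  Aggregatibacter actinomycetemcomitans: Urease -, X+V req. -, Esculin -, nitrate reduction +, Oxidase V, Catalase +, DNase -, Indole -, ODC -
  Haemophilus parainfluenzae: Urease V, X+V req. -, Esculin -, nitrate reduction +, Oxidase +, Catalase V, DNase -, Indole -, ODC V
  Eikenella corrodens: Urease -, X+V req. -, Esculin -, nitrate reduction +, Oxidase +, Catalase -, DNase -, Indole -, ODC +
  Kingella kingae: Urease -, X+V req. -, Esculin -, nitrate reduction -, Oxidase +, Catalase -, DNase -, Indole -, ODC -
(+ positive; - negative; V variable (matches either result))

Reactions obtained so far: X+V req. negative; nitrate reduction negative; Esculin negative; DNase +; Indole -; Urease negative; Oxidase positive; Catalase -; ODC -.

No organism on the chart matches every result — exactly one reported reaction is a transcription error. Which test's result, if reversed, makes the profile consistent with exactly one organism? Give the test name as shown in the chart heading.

DNase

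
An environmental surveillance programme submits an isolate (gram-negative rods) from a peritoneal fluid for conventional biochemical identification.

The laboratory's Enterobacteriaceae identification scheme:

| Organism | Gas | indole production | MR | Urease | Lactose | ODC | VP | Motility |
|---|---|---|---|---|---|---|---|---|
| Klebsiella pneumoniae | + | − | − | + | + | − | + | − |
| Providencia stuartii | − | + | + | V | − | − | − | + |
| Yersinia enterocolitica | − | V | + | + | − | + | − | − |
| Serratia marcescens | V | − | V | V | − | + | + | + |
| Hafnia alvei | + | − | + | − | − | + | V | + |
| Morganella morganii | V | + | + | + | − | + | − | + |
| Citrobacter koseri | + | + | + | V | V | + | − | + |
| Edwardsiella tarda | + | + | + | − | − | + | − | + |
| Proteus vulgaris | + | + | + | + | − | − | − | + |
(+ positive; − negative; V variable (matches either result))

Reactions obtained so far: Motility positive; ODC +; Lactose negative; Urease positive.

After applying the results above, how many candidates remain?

3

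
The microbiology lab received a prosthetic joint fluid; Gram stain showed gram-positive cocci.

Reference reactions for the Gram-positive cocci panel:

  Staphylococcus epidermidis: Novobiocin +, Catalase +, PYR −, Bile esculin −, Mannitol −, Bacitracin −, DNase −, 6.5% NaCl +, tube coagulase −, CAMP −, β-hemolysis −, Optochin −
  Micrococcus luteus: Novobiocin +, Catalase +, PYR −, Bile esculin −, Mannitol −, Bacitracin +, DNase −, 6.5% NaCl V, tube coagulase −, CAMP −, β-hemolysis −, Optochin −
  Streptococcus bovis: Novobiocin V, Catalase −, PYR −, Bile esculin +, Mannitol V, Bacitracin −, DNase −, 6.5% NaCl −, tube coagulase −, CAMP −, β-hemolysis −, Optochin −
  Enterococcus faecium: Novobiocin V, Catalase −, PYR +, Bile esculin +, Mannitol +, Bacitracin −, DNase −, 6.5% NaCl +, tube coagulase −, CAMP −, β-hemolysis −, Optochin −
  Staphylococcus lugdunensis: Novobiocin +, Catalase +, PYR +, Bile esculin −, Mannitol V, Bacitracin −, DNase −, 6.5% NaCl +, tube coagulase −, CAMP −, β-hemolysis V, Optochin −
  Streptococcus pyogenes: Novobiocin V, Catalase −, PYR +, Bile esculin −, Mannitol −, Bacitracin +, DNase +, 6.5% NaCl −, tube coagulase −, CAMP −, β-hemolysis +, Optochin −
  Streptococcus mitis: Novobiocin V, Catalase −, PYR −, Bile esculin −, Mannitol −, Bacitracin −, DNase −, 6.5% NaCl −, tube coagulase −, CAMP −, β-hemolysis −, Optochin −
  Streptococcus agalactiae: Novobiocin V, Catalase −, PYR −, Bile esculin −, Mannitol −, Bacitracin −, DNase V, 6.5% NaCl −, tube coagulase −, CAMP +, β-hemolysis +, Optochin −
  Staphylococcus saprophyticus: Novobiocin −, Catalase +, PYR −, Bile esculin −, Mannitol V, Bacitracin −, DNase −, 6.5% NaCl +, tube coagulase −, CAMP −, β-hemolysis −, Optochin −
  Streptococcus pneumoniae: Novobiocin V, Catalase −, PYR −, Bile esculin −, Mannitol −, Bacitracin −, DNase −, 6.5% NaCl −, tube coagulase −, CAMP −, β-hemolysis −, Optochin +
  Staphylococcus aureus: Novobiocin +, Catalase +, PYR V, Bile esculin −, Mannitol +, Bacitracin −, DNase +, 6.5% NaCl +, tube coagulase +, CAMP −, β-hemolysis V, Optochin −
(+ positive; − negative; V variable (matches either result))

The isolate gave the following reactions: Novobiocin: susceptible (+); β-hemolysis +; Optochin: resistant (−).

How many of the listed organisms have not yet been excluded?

β-hemolysis +: excludes 7 organisms — 4 left.
Novobiocin +: all 4 remaining candidates are consistent.
Optochin −: all 4 remaining candidates are consistent.
Still consistent: Staphylococcus aureus, Staphylococcus lugdunensis, Streptococcus agalactiae, Streptococcus pyogenes.

4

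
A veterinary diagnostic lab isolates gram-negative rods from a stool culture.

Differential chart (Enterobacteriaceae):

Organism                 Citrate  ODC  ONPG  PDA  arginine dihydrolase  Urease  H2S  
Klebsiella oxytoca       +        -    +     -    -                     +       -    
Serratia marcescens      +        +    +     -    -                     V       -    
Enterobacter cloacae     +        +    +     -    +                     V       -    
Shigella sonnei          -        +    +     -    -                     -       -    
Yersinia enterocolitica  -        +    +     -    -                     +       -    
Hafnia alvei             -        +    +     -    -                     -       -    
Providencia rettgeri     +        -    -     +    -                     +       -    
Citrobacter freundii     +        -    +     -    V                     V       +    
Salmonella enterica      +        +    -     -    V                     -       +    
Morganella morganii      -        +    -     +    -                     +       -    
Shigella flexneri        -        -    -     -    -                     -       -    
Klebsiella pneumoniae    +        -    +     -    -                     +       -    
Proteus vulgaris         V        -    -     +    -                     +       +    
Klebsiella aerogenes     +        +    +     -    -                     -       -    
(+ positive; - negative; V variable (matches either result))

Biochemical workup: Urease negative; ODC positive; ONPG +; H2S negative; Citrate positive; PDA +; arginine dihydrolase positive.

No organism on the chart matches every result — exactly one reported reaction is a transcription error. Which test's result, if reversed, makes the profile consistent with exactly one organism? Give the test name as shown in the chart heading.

As reported, no row in the chart matches all 7 reactions.
Reversing Citrate → still no organism matches.
Reversing ONPG → still no organism matches.
Reversing arginine dihydrolase → still no organism matches.
Reversing H2S → still no organism matches.
Reversing ODC → still no organism matches.
Reversing Urease → still no organism matches.
Reversing PDA (to -) → unique match: Enterobacter cloacae.

PDA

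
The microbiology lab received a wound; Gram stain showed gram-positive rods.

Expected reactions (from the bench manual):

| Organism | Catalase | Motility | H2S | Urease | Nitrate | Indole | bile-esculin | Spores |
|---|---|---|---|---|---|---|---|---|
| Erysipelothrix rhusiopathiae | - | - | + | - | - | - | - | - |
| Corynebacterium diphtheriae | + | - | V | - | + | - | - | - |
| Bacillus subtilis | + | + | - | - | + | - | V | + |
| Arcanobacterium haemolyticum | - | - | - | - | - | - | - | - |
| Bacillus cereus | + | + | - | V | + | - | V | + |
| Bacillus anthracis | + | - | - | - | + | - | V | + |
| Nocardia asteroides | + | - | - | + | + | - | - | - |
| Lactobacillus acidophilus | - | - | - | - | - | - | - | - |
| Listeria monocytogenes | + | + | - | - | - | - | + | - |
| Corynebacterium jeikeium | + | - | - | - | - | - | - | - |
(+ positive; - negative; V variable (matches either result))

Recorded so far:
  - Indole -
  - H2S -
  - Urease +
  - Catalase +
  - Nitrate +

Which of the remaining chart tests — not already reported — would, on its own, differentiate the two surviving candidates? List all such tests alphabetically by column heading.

Catalase +: excludes Erysipelothrix rhusiopathiae, Arcanobacterium haemolyticum, Lactobacillus acidophilus — 7 left.
Indole -: all 7 remaining candidates are consistent.
Nitrate +: excludes Listeria monocytogenes, Corynebacterium jeikeium — 5 left.
H2S -: all 5 remaining candidates are consistent.
Urease +: excludes Corynebacterium diphtheriae, Bacillus subtilis, Bacillus anthracis — 2 left.
Two candidates remain: Bacillus cereus and Nocardia asteroides.
  Motility: Bacillus cereus +, Nocardia asteroides - — discriminates.
  bile-esculin: V vs - — variable for at least one, does not separate.
  Spores: Bacillus cereus +, Nocardia asteroides - — discriminates.

Motility, Spores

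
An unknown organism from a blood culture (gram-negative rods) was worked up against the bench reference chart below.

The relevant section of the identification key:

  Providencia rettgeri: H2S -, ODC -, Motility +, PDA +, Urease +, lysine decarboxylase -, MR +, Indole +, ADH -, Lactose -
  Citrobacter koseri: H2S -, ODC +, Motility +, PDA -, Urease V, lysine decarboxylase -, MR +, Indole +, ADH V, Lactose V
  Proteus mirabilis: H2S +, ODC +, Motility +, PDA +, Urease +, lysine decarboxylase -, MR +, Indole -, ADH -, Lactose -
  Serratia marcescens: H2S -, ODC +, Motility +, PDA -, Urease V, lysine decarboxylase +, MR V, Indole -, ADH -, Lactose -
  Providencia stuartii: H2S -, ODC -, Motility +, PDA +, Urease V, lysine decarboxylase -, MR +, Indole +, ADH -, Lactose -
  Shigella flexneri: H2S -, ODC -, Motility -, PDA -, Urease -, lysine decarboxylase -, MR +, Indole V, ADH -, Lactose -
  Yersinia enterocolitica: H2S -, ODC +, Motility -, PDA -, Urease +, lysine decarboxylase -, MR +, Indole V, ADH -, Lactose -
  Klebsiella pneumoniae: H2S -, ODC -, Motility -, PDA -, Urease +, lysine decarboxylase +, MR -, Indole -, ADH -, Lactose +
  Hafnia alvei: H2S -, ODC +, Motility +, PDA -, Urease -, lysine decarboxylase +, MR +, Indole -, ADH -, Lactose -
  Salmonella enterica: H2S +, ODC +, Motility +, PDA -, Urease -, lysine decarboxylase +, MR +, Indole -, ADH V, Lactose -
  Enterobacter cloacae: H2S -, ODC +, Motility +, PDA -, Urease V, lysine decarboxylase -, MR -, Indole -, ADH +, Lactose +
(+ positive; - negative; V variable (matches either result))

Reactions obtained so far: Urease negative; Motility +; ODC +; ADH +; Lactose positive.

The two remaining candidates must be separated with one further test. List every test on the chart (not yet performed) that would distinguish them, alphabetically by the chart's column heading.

ADH +: excludes 8 organisms — 3 left.
ODC +: all 3 remaining candidates are consistent.
Motility +: all 3 remaining candidates are consistent.
Urease -: all 3 remaining candidates are consistent.
Lactose +: excludes Salmonella enterica — 2 left.
Two candidates remain: Citrobacter koseri and Enterobacter cloacae.
  H2S: - vs - — same for both, does not separate.
  PDA: - vs - — same for both, does not separate.
  lysine decarboxylase: - vs - — same for both, does not separate.
  MR: Citrobacter koseri +, Enterobacter cloacae - — discriminates.
  Indole: Citrobacter koseri +, Enterobacter cloacae - — discriminates.

Indole, MR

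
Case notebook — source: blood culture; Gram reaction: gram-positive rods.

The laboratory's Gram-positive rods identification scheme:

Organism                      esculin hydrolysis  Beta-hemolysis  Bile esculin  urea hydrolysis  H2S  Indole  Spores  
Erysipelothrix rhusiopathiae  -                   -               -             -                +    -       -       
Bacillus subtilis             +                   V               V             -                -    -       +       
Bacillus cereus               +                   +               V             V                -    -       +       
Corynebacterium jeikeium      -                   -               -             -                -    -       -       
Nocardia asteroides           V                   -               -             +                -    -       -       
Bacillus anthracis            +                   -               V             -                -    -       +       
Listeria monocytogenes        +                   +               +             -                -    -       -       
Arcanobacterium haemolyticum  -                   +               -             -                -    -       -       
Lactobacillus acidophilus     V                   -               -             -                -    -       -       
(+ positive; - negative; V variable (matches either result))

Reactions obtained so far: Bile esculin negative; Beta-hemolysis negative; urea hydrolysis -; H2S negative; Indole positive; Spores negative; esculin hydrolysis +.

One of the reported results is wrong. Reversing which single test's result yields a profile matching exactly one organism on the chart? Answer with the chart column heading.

Indole

As reported, no row in the chart matches all 7 reactions.
Reversing esculin hydrolysis → still no organism matches.
Reversing H2S → still no organism matches.
Reversing urea hydrolysis → still no organism matches.
Reversing Spores → still no organism matches.
Reversing Bile esculin → still no organism matches.
Reversing Beta-hemolysis → still no organism matches.
Reversing Indole (to -) → unique match: Lactobacillus acidophilus.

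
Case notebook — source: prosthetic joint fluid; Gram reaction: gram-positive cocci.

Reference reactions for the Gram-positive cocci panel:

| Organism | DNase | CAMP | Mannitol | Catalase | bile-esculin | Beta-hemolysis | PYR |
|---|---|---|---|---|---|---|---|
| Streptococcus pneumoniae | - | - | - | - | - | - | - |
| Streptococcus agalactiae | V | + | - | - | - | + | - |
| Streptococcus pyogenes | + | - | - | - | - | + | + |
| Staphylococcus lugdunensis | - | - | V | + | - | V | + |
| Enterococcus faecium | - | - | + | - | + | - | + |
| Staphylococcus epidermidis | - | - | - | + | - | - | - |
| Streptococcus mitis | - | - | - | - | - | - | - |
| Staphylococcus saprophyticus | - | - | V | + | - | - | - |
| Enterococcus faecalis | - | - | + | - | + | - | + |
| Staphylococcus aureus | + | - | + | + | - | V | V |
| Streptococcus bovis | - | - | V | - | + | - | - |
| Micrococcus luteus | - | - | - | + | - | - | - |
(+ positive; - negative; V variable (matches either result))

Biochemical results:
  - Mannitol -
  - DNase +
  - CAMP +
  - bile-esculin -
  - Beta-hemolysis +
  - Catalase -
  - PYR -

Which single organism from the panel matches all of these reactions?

Streptococcus agalactiae

CAMP +: excludes 11 organisms — 1 left.
Catalase -: the one remaining candidate is consistent.
PYR -: the one remaining candidate is consistent.
Beta-hemolysis +: the one remaining candidate is consistent.
Mannitol -: the one remaining candidate is consistent.
DNase +: the one remaining candidate is consistent.
bile-esculin -: the one remaining candidate is consistent.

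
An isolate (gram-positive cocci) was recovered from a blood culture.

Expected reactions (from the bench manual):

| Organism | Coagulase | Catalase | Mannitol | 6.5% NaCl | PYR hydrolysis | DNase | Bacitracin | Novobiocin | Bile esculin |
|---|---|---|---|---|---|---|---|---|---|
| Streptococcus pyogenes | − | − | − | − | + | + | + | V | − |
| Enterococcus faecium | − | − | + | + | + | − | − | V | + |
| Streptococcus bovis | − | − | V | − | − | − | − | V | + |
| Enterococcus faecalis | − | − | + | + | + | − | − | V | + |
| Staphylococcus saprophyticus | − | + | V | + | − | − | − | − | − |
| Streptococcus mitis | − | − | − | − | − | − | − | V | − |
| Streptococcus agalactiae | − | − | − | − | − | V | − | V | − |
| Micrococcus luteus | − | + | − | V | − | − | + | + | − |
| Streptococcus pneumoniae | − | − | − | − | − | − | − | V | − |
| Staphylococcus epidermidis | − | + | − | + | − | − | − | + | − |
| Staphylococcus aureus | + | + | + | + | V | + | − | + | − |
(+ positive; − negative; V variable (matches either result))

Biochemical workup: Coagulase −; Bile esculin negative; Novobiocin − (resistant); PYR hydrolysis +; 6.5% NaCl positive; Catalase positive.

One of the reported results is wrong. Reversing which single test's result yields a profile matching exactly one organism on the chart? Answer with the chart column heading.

As reported, no row in the chart matches all 6 reactions.
Reversing PYR hydrolysis (to −) → unique match: Staphylococcus saprophyticus.
Reversing Bile esculin → still no organism matches.
Reversing Coagulase → still no organism matches.
Reversing 6.5% NaCl → still no organism matches.
Reversing Catalase → still no organism matches.
Reversing Novobiocin → still no organism matches.

PYR hydrolysis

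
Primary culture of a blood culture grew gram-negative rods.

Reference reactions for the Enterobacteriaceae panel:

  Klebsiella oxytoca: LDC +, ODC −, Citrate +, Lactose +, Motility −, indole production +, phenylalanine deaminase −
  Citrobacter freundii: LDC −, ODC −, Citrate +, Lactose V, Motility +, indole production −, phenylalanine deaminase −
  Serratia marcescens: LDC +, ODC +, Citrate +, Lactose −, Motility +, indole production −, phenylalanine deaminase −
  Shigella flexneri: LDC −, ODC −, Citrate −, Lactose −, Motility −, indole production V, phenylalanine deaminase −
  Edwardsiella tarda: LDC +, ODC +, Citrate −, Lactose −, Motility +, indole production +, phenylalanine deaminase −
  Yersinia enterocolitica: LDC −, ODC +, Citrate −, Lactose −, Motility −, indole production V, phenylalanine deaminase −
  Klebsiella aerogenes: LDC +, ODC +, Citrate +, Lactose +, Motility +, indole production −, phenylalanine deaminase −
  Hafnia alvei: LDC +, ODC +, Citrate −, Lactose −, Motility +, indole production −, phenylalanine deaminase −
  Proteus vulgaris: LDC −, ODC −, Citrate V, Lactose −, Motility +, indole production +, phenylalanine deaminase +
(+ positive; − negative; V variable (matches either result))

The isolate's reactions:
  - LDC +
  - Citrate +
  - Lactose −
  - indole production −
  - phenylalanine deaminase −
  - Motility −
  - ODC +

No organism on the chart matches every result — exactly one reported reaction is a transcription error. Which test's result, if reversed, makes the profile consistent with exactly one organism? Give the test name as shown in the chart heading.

Motility

As reported, no row in the chart matches all 7 reactions.
Reversing LDC → still no organism matches.
Reversing ODC → still no organism matches.
Reversing indole production → still no organism matches.
Reversing phenylalanine deaminase → still no organism matches.
Reversing Citrate → still no organism matches.
Reversing Motility (to +) → unique match: Serratia marcescens.
Reversing Lactose → still no organism matches.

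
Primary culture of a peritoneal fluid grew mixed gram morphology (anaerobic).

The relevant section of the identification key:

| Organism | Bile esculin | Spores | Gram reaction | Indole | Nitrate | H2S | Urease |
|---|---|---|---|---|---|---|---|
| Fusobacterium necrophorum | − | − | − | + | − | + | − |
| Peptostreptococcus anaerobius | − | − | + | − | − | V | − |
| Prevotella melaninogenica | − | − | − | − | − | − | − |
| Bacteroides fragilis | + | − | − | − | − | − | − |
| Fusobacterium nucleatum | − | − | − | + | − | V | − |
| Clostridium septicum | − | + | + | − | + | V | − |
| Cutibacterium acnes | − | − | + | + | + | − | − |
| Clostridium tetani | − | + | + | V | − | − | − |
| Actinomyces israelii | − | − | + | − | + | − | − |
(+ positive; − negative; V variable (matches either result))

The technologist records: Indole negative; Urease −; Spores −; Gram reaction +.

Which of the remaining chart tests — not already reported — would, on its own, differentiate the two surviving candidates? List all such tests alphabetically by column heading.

Nitrate

Urease −: all 9 remaining candidates are consistent.
Spores −: excludes Clostridium septicum, Clostridium tetani — 7 left.
Indole −: excludes Fusobacterium necrophorum, Fusobacterium nucleatum, Cutibacterium acnes — 4 left.
Gram reaction +: excludes Prevotella melaninogenica, Bacteroides fragilis — 2 left.
Two candidates remain: Actinomyces israelii and Peptostreptococcus anaerobius.
  Bile esculin: − vs − — same for both, does not separate.
  Nitrate: Actinomyces israelii +, Peptostreptococcus anaerobius − — discriminates.
  H2S: − vs V — variable for at least one, does not separate.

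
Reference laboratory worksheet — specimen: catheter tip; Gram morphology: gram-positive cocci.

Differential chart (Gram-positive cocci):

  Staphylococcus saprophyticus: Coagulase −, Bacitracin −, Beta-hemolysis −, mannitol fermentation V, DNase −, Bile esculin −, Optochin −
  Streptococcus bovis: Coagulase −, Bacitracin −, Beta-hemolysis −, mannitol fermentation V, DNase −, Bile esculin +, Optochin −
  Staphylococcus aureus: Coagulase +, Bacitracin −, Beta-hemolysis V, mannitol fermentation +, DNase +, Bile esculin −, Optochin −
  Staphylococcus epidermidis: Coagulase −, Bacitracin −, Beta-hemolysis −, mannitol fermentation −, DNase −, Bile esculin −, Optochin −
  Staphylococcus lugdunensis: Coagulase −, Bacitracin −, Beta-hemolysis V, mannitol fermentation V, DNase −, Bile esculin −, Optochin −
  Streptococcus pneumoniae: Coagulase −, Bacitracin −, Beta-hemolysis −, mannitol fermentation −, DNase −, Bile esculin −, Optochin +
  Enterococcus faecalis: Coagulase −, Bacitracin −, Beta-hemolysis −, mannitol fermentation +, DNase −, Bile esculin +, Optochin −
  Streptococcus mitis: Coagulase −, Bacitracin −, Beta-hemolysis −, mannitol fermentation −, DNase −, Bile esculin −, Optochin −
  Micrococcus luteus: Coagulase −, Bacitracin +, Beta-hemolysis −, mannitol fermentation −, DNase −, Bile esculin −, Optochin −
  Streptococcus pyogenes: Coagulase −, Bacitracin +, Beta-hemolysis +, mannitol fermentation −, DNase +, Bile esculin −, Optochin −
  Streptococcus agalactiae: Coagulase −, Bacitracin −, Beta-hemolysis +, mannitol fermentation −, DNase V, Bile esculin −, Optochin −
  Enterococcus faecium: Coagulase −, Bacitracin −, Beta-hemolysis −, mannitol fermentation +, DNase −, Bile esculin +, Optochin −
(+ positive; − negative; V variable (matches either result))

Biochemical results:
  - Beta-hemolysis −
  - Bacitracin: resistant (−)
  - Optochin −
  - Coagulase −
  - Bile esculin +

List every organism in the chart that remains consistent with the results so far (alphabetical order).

Coagulase −: excludes Staphylococcus aureus — 11 left.
Beta-hemolysis −: excludes Streptococcus pyogenes, Streptococcus agalactiae — 9 left.
Bacitracin −: excludes Micrococcus luteus — 8 left.
Optochin −: excludes Streptococcus pneumoniae — 7 left.
Bile esculin +: excludes Staphylococcus saprophyticus, Staphylococcus epidermidis, Staphylococcus lugdunensis, Streptococcus mitis — 3 left.

Enterococcus faecalis, Enterococcus faecium, Streptococcus bovis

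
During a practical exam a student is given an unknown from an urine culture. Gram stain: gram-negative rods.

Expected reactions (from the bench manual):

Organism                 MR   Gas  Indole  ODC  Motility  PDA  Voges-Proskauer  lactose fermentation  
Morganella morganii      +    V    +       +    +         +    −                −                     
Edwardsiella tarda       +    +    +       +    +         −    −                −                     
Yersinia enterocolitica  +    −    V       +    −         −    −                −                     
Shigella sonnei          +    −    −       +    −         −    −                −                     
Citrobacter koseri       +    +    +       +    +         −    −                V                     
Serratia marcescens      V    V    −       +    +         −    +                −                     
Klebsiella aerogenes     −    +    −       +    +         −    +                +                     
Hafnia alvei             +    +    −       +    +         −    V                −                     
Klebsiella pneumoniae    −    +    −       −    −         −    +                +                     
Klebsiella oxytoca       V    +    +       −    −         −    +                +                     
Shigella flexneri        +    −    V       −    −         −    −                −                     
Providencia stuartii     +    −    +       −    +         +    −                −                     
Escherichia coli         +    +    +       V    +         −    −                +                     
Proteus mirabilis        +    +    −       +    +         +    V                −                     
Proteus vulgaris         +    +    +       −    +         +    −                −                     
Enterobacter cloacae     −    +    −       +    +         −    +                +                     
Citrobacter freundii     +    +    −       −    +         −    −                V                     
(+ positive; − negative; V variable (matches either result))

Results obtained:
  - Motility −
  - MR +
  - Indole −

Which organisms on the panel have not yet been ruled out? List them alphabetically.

MR +: excludes Klebsiella aerogenes, Klebsiella pneumoniae, Enterobacter cloacae — 14 left.
Indole −: excludes 7 organisms — 7 left.
Motility −: excludes Serratia marcescens, Hafnia alvei, Proteus mirabilis, Citrobacter freundii — 3 left.

Shigella flexneri, Shigella sonnei, Yersinia enterocolitica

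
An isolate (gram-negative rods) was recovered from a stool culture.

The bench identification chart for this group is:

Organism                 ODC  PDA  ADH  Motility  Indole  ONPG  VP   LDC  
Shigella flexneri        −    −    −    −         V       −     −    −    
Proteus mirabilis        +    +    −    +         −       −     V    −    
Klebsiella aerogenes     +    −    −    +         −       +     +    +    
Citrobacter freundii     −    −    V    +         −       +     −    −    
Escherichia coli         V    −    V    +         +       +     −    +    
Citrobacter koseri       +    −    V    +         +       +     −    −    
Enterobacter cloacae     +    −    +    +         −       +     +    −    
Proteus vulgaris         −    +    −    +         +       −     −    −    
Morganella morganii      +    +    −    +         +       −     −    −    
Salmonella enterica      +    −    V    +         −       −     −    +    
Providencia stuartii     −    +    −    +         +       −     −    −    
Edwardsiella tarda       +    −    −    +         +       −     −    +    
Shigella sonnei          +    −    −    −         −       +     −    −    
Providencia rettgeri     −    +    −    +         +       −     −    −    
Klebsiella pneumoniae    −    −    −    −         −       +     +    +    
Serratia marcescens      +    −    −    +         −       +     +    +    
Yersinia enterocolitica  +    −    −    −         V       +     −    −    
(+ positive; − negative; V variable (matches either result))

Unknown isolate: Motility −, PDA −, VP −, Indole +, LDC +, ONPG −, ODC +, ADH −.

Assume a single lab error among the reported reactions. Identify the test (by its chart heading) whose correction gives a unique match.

As reported, no row in the chart matches all 8 reactions.
Reversing PDA → still no organism matches.
Reversing ONPG → still no organism matches.
Reversing ADH → still no organism matches.
Reversing Motility (to +) → unique match: Edwardsiella tarda.
Reversing ODC → still no organism matches.
Reversing LDC → still no organism matches.
Reversing VP → still no organism matches.
Reversing Indole → still no organism matches.

Motility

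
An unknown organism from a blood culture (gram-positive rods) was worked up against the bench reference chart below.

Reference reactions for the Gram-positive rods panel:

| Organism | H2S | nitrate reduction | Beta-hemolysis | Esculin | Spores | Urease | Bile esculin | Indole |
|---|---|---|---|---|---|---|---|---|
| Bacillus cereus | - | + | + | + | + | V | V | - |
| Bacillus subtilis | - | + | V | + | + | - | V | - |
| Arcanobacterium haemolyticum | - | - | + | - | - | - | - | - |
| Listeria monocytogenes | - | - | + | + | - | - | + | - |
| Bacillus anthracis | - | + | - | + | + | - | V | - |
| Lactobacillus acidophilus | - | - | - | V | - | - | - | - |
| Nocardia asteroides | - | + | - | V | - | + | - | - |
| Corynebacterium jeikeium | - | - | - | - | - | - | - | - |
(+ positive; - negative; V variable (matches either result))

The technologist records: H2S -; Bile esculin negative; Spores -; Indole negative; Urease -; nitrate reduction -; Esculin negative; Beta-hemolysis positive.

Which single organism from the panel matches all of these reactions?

Arcanobacterium haemolyticum

H2S -: all 8 remaining candidates are consistent.
Indole -: all 8 remaining candidates are consistent.
Spores -: excludes Bacillus cereus, Bacillus subtilis, Bacillus anthracis — 5 left.
Esculin -: excludes Listeria monocytogenes — 4 left.
Beta-hemolysis +: excludes Lactobacillus acidophilus, Nocardia asteroides, Corynebacterium jeikeium — 1 left.
nitrate reduction -: the one remaining candidate is consistent.
Bile esculin -: the one remaining candidate is consistent.
Urease -: the one remaining candidate is consistent.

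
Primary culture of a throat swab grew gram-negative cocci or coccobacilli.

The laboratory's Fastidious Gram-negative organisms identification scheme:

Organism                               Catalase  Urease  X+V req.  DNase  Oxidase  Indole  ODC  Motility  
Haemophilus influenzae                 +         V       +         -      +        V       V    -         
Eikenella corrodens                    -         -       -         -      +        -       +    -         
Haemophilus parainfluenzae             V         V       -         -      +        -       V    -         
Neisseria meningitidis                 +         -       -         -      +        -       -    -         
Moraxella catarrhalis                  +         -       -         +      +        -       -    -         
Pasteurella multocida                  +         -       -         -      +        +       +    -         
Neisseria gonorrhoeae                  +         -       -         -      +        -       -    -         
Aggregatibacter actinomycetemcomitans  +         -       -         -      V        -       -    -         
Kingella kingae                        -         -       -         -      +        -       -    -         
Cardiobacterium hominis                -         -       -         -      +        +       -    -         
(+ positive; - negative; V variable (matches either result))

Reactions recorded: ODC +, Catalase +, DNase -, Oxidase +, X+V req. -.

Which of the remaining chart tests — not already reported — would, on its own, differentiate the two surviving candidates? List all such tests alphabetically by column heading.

Indole

X+V req. -: excludes Haemophilus influenzae — 9 left.
ODC +: excludes 6 organisms — 3 left.
Oxidase +: all 3 remaining candidates are consistent.
DNase -: all 3 remaining candidates are consistent.
Catalase +: excludes Eikenella corrodens — 2 left.
Two candidates remain: Haemophilus parainfluenzae and Pasteurella multocida.
  Urease: V vs - — variable for at least one, does not separate.
  Indole: Haemophilus parainfluenzae -, Pasteurella multocida + — discriminates.
  Motility: - vs - — same for both, does not separate.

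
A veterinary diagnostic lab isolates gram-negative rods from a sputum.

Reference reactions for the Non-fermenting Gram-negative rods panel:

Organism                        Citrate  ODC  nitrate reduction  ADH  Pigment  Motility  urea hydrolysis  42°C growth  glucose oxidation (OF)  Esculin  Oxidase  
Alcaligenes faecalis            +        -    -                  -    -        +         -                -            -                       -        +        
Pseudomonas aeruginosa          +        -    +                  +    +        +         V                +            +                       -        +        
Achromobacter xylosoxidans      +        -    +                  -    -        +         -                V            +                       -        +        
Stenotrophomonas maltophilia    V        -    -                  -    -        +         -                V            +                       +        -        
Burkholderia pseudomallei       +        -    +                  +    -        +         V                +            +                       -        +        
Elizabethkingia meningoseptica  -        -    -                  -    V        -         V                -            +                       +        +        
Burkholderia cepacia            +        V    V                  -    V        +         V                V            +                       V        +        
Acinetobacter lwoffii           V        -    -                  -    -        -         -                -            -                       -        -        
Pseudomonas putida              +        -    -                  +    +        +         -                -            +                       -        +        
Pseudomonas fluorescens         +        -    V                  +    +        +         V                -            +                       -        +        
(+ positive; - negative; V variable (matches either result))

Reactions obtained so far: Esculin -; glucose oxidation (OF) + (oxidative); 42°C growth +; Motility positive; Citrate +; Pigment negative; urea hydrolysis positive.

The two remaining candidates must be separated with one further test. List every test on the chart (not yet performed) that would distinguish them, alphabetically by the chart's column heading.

Motility +: excludes Elizabethkingia meningoseptica, Acinetobacter lwoffii — 8 left.
Citrate +: all 8 remaining candidates are consistent.
42°C growth +: excludes Alcaligenes faecalis, Pseudomonas putida, Pseudomonas fluorescens — 5 left.
glucose oxidation (OF) +: all 5 remaining candidates are consistent.
Esculin -: excludes Stenotrophomonas maltophilia — 4 left.
Pigment -: excludes Pseudomonas aeruginosa — 3 left.
urea hydrolysis +: excludes Achromobacter xylosoxidans — 2 left.
Two candidates remain: Burkholderia cepacia and Burkholderia pseudomallei.
  ODC: V vs - — variable for at least one, does not separate.
  nitrate reduction: V vs + — variable for at least one, does not separate.
  ADH: Burkholderia cepacia -, Burkholderia pseudomallei + — discriminates.
  Oxidase: + vs + — same for both, does not separate.

ADH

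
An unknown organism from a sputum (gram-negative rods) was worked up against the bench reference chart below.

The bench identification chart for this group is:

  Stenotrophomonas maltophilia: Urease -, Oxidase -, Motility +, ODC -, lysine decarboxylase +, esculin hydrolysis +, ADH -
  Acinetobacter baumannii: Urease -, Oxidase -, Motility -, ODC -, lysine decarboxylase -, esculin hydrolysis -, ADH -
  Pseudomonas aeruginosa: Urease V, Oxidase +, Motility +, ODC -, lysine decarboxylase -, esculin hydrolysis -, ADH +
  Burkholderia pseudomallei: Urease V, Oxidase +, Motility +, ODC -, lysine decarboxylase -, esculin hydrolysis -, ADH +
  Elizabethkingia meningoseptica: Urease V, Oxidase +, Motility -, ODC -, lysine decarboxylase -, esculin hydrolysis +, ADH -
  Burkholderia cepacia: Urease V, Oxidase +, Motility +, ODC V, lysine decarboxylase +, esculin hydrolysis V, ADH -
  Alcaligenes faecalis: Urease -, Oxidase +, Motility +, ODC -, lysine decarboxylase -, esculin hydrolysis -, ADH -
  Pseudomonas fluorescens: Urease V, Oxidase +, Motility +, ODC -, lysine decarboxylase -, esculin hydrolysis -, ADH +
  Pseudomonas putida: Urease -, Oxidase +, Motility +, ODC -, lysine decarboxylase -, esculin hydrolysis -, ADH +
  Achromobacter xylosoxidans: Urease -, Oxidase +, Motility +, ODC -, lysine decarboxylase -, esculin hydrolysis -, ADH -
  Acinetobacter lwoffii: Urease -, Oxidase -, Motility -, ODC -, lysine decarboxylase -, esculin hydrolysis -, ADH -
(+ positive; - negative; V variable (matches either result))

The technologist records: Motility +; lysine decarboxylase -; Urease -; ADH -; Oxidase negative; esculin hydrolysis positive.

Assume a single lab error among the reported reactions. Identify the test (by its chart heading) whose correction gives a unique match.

As reported, no row in the chart matches all 6 reactions.
Reversing Oxidase → still no organism matches.
Reversing lysine decarboxylase (to +) → unique match: Stenotrophomonas maltophilia.
Reversing Urease → still no organism matches.
Reversing ADH → still no organism matches.
Reversing esculin hydrolysis → still no organism matches.
Reversing Motility → still no organism matches.

lysine decarboxylase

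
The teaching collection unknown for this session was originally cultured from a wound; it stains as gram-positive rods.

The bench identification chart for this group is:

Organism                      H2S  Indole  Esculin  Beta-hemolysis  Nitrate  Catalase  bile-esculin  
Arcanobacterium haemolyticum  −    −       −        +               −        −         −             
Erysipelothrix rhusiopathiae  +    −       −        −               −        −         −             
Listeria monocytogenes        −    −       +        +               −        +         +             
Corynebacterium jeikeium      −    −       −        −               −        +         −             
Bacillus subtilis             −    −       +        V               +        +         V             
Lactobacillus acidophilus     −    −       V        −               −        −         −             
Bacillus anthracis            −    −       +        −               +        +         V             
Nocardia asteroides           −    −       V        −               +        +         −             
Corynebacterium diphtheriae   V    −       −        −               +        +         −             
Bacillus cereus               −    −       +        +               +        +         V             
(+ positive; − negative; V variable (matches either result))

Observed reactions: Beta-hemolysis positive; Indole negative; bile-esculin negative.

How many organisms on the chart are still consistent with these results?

bile-esculin −: excludes Listeria monocytogenes — 9 left.
Beta-hemolysis +: excludes 6 organisms — 3 left.
Indole −: all 3 remaining candidates are consistent.
Still consistent: Arcanobacterium haemolyticum, Bacillus cereus, Bacillus subtilis.

3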